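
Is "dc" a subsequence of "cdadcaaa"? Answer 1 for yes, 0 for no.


Check if "dc" is a subsequence of "cdadcaaa"
Greedy scan:
  Position 0 ('c'): no match needed
  Position 1 ('d'): matches sub[0] = 'd'
  Position 2 ('a'): no match needed
  Position 3 ('d'): no match needed
  Position 4 ('c'): matches sub[1] = 'c'
  Position 5 ('a'): no match needed
  Position 6 ('a'): no match needed
  Position 7 ('a'): no match needed
All 2 characters matched => is a subsequence

1


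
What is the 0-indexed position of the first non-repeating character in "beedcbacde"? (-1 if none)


Input: beedcbacde
Character frequencies:
  'a': 1
  'b': 2
  'c': 2
  'd': 2
  'e': 3
Scanning left to right for freq == 1:
  Position 0 ('b'): freq=2, skip
  Position 1 ('e'): freq=3, skip
  Position 2 ('e'): freq=3, skip
  Position 3 ('d'): freq=2, skip
  Position 4 ('c'): freq=2, skip
  Position 5 ('b'): freq=2, skip
  Position 6 ('a'): unique! => answer = 6

6


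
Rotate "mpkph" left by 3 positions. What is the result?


Input: "mpkph", rotate left by 3
First 3 characters: "mpk"
Remaining characters: "ph"
Concatenate remaining + first: "ph" + "mpk" = "phmpk"

phmpk


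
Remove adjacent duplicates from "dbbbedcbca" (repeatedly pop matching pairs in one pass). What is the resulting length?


Input: dbbbedcbca
Stack-based adjacent duplicate removal:
  Read 'd': push. Stack: d
  Read 'b': push. Stack: db
  Read 'b': matches stack top 'b' => pop. Stack: d
  Read 'b': push. Stack: db
  Read 'e': push. Stack: dbe
  Read 'd': push. Stack: dbed
  Read 'c': push. Stack: dbedc
  Read 'b': push. Stack: dbedcb
  Read 'c': push. Stack: dbedcbc
  Read 'a': push. Stack: dbedcbca
Final stack: "dbedcbca" (length 8)

8


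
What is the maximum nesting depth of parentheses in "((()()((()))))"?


Input: "((()()((()))))"
Tracking depth:
  Position 0 '(': depth becomes 1
  Position 1 '(': depth becomes 2
  Position 2 '(': depth becomes 3
  Position 3 ')': depth becomes 2
  Position 4 '(': depth becomes 3
  Position 5 ')': depth becomes 2
  Position 6 '(': depth becomes 3
  Position 7 '(': depth becomes 4
  Position 8 '(': depth becomes 5
  Position 9 ')': depth becomes 4
  Position 10 ')': depth becomes 3
  Position 11 ')': depth becomes 2
  Position 12 ')': depth becomes 1
  Position 13 ')': depth becomes 0
Maximum depth reached: 5

5


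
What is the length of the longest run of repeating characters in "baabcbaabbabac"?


Input: "baabcbaabbabac"
Scanning for longest run:
  Position 1 ('a'): new char, reset run to 1
  Position 2 ('a'): continues run of 'a', length=2
  Position 3 ('b'): new char, reset run to 1
  Position 4 ('c'): new char, reset run to 1
  Position 5 ('b'): new char, reset run to 1
  Position 6 ('a'): new char, reset run to 1
  Position 7 ('a'): continues run of 'a', length=2
  Position 8 ('b'): new char, reset run to 1
  Position 9 ('b'): continues run of 'b', length=2
  Position 10 ('a'): new char, reset run to 1
  Position 11 ('b'): new char, reset run to 1
  Position 12 ('a'): new char, reset run to 1
  Position 13 ('c'): new char, reset run to 1
Longest run: 'a' with length 2

2


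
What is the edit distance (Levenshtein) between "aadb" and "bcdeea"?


Computing edit distance: "aadb" -> "bcdeea"
DP table:
           b    c    d    e    e    a
      0    1    2    3    4    5    6
  a   1    1    2    3    4    5    5
  a   2    2    2    3    4    5    5
  d   3    3    3    2    3    4    5
  b   4    3    4    3    3    4    5
Edit distance = dp[4][6] = 5

5


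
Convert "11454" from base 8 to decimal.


Input: "11454" in base 8
Positional expansion:
  Digit '1' (value 1) x 8^4 = 4096
  Digit '1' (value 1) x 8^3 = 512
  Digit '4' (value 4) x 8^2 = 256
  Digit '5' (value 5) x 8^1 = 40
  Digit '4' (value 4) x 8^0 = 4
Sum = 4908

4908


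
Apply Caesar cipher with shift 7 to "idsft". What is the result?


Caesar cipher: shift "idsft" by 7
  'i' (pos 8) + 7 = pos 15 = 'p'
  'd' (pos 3) + 7 = pos 10 = 'k'
  's' (pos 18) + 7 = pos 25 = 'z'
  'f' (pos 5) + 7 = pos 12 = 'm'
  't' (pos 19) + 7 = pos 0 = 'a'
Result: pkzma

pkzma


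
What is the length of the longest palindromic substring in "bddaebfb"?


Input: "bddaebfb"
Checking substrings for palindromes:
  [5:8] "bfb" (len 3) => palindrome
  [1:3] "dd" (len 2) => palindrome
Longest palindromic substring: "bfb" with length 3

3


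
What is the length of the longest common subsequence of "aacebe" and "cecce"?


LCS of "aacebe" and "cecce"
DP table:
           c    e    c    c    e
      0    0    0    0    0    0
  a   0    0    0    0    0    0
  a   0    0    0    0    0    0
  c   0    1    1    1    1    1
  e   0    1    2    2    2    2
  b   0    1    2    2    2    2
  e   0    1    2    2    2    3
LCS length = dp[6][5] = 3

3


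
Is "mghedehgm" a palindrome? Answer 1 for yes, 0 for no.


Input: mghedehgm
Reversed: mghedehgm
  Compare pos 0 ('m') with pos 8 ('m'): match
  Compare pos 1 ('g') with pos 7 ('g'): match
  Compare pos 2 ('h') with pos 6 ('h'): match
  Compare pos 3 ('e') with pos 5 ('e'): match
Result: palindrome

1


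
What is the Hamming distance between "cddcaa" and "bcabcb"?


Comparing "cddcaa" and "bcabcb" position by position:
  Position 0: 'c' vs 'b' => differ
  Position 1: 'd' vs 'c' => differ
  Position 2: 'd' vs 'a' => differ
  Position 3: 'c' vs 'b' => differ
  Position 4: 'a' vs 'c' => differ
  Position 5: 'a' vs 'b' => differ
Total differences (Hamming distance): 6

6


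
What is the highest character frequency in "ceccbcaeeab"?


Input: ceccbcaeeab
Character counts:
  'a': 2
  'b': 2
  'c': 4
  'e': 3
Maximum frequency: 4

4


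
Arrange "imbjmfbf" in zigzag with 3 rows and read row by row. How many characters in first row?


Zigzag "imbjmfbf" into 3 rows:
Placing characters:
  'i' => row 0
  'm' => row 1
  'b' => row 2
  'j' => row 1
  'm' => row 0
  'f' => row 1
  'b' => row 2
  'f' => row 1
Rows:
  Row 0: "im"
  Row 1: "mjff"
  Row 2: "bb"
First row length: 2

2


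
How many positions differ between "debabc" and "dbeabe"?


Comparing "debabc" and "dbeabe" position by position:
  Position 0: 'd' vs 'd' => same
  Position 1: 'e' vs 'b' => DIFFER
  Position 2: 'b' vs 'e' => DIFFER
  Position 3: 'a' vs 'a' => same
  Position 4: 'b' vs 'b' => same
  Position 5: 'c' vs 'e' => DIFFER
Positions that differ: 3

3


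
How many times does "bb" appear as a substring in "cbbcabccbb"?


Searching for "bb" in "cbbcabccbb"
Scanning each position:
  Position 0: "cb" => no
  Position 1: "bb" => MATCH
  Position 2: "bc" => no
  Position 3: "ca" => no
  Position 4: "ab" => no
  Position 5: "bc" => no
  Position 6: "cc" => no
  Position 7: "cb" => no
  Position 8: "bb" => MATCH
Total occurrences: 2

2


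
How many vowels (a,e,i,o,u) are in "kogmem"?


Input: kogmem
Checking each character:
  'k' at position 0: consonant
  'o' at position 1: vowel (running total: 1)
  'g' at position 2: consonant
  'm' at position 3: consonant
  'e' at position 4: vowel (running total: 2)
  'm' at position 5: consonant
Total vowels: 2

2


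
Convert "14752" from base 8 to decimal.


Input: "14752" in base 8
Positional expansion:
  Digit '1' (value 1) x 8^4 = 4096
  Digit '4' (value 4) x 8^3 = 2048
  Digit '7' (value 7) x 8^2 = 448
  Digit '5' (value 5) x 8^1 = 40
  Digit '2' (value 2) x 8^0 = 2
Sum = 6634

6634


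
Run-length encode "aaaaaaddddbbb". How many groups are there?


Input: aaaaaaddddbbb
Scanning for consecutive runs:
  Group 1: 'a' x 6 (positions 0-5)
  Group 2: 'd' x 4 (positions 6-9)
  Group 3: 'b' x 3 (positions 10-12)
Total groups: 3

3


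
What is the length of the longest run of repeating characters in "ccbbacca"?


Input: "ccbbacca"
Scanning for longest run:
  Position 1 ('c'): continues run of 'c', length=2
  Position 2 ('b'): new char, reset run to 1
  Position 3 ('b'): continues run of 'b', length=2
  Position 4 ('a'): new char, reset run to 1
  Position 5 ('c'): new char, reset run to 1
  Position 6 ('c'): continues run of 'c', length=2
  Position 7 ('a'): new char, reset run to 1
Longest run: 'c' with length 2

2


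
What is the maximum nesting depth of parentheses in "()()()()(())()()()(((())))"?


Input: "()()()()(())()()()(((())))"
Tracking depth:
  Position 0 '(': depth becomes 1
  Position 1 ')': depth becomes 0
  Position 2 '(': depth becomes 1
  Position 3 ')': depth becomes 0
  Position 4 '(': depth becomes 1
  Position 5 ')': depth becomes 0
  Position 6 '(': depth becomes 1
  Position 7 ')': depth becomes 0
  Position 8 '(': depth becomes 1
  Position 9 '(': depth becomes 2
  Position 10 ')': depth becomes 1
  Position 11 ')': depth becomes 0
  Position 12 '(': depth becomes 1
  Position 13 ')': depth becomes 0
  Position 14 '(': depth becomes 1
  Position 15 ')': depth becomes 0
  Position 16 '(': depth becomes 1
  Position 17 ')': depth becomes 0
  Position 18 '(': depth becomes 1
  Position 19 '(': depth becomes 2
  Position 20 '(': depth becomes 3
  Position 21 '(': depth becomes 4
  Position 22 ')': depth becomes 3
  Position 23 ')': depth becomes 2
  Position 24 ')': depth becomes 1
  Position 25 ')': depth becomes 0
Maximum depth reached: 4

4


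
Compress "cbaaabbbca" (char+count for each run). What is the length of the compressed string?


Input: cbaaabbbca
Runs:
  'c' x 1 => "c1"
  'b' x 1 => "b1"
  'a' x 3 => "a3"
  'b' x 3 => "b3"
  'c' x 1 => "c1"
  'a' x 1 => "a1"
Compressed: "c1b1a3b3c1a1"
Compressed length: 12

12


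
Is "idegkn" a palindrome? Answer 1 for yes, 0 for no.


Input: idegkn
Reversed: nkgedi
  Compare pos 0 ('i') with pos 5 ('n'): MISMATCH
  Compare pos 1 ('d') with pos 4 ('k'): MISMATCH
  Compare pos 2 ('e') with pos 3 ('g'): MISMATCH
Result: not a palindrome

0


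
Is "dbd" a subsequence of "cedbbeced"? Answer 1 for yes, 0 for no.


Check if "dbd" is a subsequence of "cedbbeced"
Greedy scan:
  Position 0 ('c'): no match needed
  Position 1 ('e'): no match needed
  Position 2 ('d'): matches sub[0] = 'd'
  Position 3 ('b'): matches sub[1] = 'b'
  Position 4 ('b'): no match needed
  Position 5 ('e'): no match needed
  Position 6 ('c'): no match needed
  Position 7 ('e'): no match needed
  Position 8 ('d'): matches sub[2] = 'd'
All 3 characters matched => is a subsequence

1


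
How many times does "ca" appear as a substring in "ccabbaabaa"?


Searching for "ca" in "ccabbaabaa"
Scanning each position:
  Position 0: "cc" => no
  Position 1: "ca" => MATCH
  Position 2: "ab" => no
  Position 3: "bb" => no
  Position 4: "ba" => no
  Position 5: "aa" => no
  Position 6: "ab" => no
  Position 7: "ba" => no
  Position 8: "aa" => no
Total occurrences: 1

1


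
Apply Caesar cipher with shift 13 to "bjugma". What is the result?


Caesar cipher: shift "bjugma" by 13
  'b' (pos 1) + 13 = pos 14 = 'o'
  'j' (pos 9) + 13 = pos 22 = 'w'
  'u' (pos 20) + 13 = pos 7 = 'h'
  'g' (pos 6) + 13 = pos 19 = 't'
  'm' (pos 12) + 13 = pos 25 = 'z'
  'a' (pos 0) + 13 = pos 13 = 'n'
Result: owhtzn

owhtzn


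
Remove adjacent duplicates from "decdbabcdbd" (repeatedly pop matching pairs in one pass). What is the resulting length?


Input: decdbabcdbd
Stack-based adjacent duplicate removal:
  Read 'd': push. Stack: d
  Read 'e': push. Stack: de
  Read 'c': push. Stack: dec
  Read 'd': push. Stack: decd
  Read 'b': push. Stack: decdb
  Read 'a': push. Stack: decdba
  Read 'b': push. Stack: decdbab
  Read 'c': push. Stack: decdbabc
  Read 'd': push. Stack: decdbabcd
  Read 'b': push. Stack: decdbabcdb
  Read 'd': push. Stack: decdbabcdbd
Final stack: "decdbabcdbd" (length 11)

11


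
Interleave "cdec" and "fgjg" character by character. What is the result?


Interleaving "cdec" and "fgjg":
  Position 0: 'c' from first, 'f' from second => "cf"
  Position 1: 'd' from first, 'g' from second => "dg"
  Position 2: 'e' from first, 'j' from second => "ej"
  Position 3: 'c' from first, 'g' from second => "cg"
Result: cfdgejcg

cfdgejcg


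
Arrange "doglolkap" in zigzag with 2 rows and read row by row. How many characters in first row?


Zigzag "doglolkap" into 2 rows:
Placing characters:
  'd' => row 0
  'o' => row 1
  'g' => row 0
  'l' => row 1
  'o' => row 0
  'l' => row 1
  'k' => row 0
  'a' => row 1
  'p' => row 0
Rows:
  Row 0: "dgokp"
  Row 1: "olla"
First row length: 5

5


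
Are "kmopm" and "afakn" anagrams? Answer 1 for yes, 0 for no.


Strings: "kmopm", "afakn"
Sorted first:  kmmop
Sorted second: aafkn
Differ at position 0: 'k' vs 'a' => not anagrams

0


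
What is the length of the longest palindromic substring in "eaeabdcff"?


Input: "eaeabdcff"
Checking substrings for palindromes:
  [0:3] "eae" (len 3) => palindrome
  [1:4] "aea" (len 3) => palindrome
  [7:9] "ff" (len 2) => palindrome
Longest palindromic substring: "eae" with length 3

3


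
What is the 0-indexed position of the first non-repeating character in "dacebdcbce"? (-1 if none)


Input: dacebdcbce
Character frequencies:
  'a': 1
  'b': 2
  'c': 3
  'd': 2
  'e': 2
Scanning left to right for freq == 1:
  Position 0 ('d'): freq=2, skip
  Position 1 ('a'): unique! => answer = 1

1


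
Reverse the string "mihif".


Input: mihif
Reading characters right to left:
  Position 4: 'f'
  Position 3: 'i'
  Position 2: 'h'
  Position 1: 'i'
  Position 0: 'm'
Reversed: fihim

fihim


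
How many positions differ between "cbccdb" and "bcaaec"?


Comparing "cbccdb" and "bcaaec" position by position:
  Position 0: 'c' vs 'b' => DIFFER
  Position 1: 'b' vs 'c' => DIFFER
  Position 2: 'c' vs 'a' => DIFFER
  Position 3: 'c' vs 'a' => DIFFER
  Position 4: 'd' vs 'e' => DIFFER
  Position 5: 'b' vs 'c' => DIFFER
Positions that differ: 6

6


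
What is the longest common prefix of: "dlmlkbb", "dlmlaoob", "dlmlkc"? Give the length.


Words: dlmlkbb, dlmlaoob, dlmlkc
  Position 0: all 'd' => match
  Position 1: all 'l' => match
  Position 2: all 'm' => match
  Position 3: all 'l' => match
  Position 4: ('k', 'a', 'k') => mismatch, stop
LCP = "dlml" (length 4)

4


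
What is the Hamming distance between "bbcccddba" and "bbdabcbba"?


Comparing "bbcccddba" and "bbdabcbba" position by position:
  Position 0: 'b' vs 'b' => same
  Position 1: 'b' vs 'b' => same
  Position 2: 'c' vs 'd' => differ
  Position 3: 'c' vs 'a' => differ
  Position 4: 'c' vs 'b' => differ
  Position 5: 'd' vs 'c' => differ
  Position 6: 'd' vs 'b' => differ
  Position 7: 'b' vs 'b' => same
  Position 8: 'a' vs 'a' => same
Total differences (Hamming distance): 5

5


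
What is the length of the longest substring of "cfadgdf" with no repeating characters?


Input: "cfadgdf"
Sliding window (track last position of each char):
  Position 0 ('c'): window [0,0] length 1 -- new best
  Position 1 ('f'): window [0,1] length 2 -- new best
  Position 2 ('a'): window [0,2] length 3 -- new best
  Position 3 ('d'): window [0,3] length 4 -- new best
  Position 4 ('g'): window [0,4] length 5 -- new best
  Position 5 ('d'): repeat (last at 3), move window start to 4
  Position 5 ('d'): window [4,5] length 2
  Position 6 ('f'): window [4,6] length 3
Longest substring with no repeats: "cfadg" with length 5

5


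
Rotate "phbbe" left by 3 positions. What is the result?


Input: "phbbe", rotate left by 3
First 3 characters: "phb"
Remaining characters: "be"
Concatenate remaining + first: "be" + "phb" = "bephb"

bephb


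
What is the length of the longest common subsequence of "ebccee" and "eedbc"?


LCS of "ebccee" and "eedbc"
DP table:
           e    e    d    b    c
      0    0    0    0    0    0
  e   0    1    1    1    1    1
  b   0    1    1    1    2    2
  c   0    1    1    1    2    3
  c   0    1    1    1    2    3
  e   0    1    2    2    2    3
  e   0    1    2    2    2    3
LCS length = dp[6][5] = 3

3


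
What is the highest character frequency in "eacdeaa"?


Input: eacdeaa
Character counts:
  'a': 3
  'c': 1
  'd': 1
  'e': 2
Maximum frequency: 3

3


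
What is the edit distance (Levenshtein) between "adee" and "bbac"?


Computing edit distance: "adee" -> "bbac"
DP table:
           b    b    a    c
      0    1    2    3    4
  a   1    1    2    2    3
  d   2    2    2    3    3
  e   3    3    3    3    4
  e   4    4    4    4    4
Edit distance = dp[4][4] = 4

4


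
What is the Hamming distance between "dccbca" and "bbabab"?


Comparing "dccbca" and "bbabab" position by position:
  Position 0: 'd' vs 'b' => differ
  Position 1: 'c' vs 'b' => differ
  Position 2: 'c' vs 'a' => differ
  Position 3: 'b' vs 'b' => same
  Position 4: 'c' vs 'a' => differ
  Position 5: 'a' vs 'b' => differ
Total differences (Hamming distance): 5

5


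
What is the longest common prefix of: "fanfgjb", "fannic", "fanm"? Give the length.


Words: fanfgjb, fannic, fanm
  Position 0: all 'f' => match
  Position 1: all 'a' => match
  Position 2: all 'n' => match
  Position 3: ('f', 'n', 'm') => mismatch, stop
LCP = "fan" (length 3)

3


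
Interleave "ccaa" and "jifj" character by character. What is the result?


Interleaving "ccaa" and "jifj":
  Position 0: 'c' from first, 'j' from second => "cj"
  Position 1: 'c' from first, 'i' from second => "ci"
  Position 2: 'a' from first, 'f' from second => "af"
  Position 3: 'a' from first, 'j' from second => "aj"
Result: cjciafaj

cjciafaj


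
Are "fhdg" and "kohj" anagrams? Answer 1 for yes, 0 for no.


Strings: "fhdg", "kohj"
Sorted first:  dfgh
Sorted second: hjko
Differ at position 0: 'd' vs 'h' => not anagrams

0


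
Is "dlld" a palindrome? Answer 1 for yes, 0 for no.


Input: dlld
Reversed: dlld
  Compare pos 0 ('d') with pos 3 ('d'): match
  Compare pos 1 ('l') with pos 2 ('l'): match
Result: palindrome

1


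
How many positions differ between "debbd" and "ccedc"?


Comparing "debbd" and "ccedc" position by position:
  Position 0: 'd' vs 'c' => DIFFER
  Position 1: 'e' vs 'c' => DIFFER
  Position 2: 'b' vs 'e' => DIFFER
  Position 3: 'b' vs 'd' => DIFFER
  Position 4: 'd' vs 'c' => DIFFER
Positions that differ: 5

5


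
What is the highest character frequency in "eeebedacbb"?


Input: eeebedacbb
Character counts:
  'a': 1
  'b': 3
  'c': 1
  'd': 1
  'e': 4
Maximum frequency: 4

4


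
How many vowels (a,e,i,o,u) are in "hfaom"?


Input: hfaom
Checking each character:
  'h' at position 0: consonant
  'f' at position 1: consonant
  'a' at position 2: vowel (running total: 1)
  'o' at position 3: vowel (running total: 2)
  'm' at position 4: consonant
Total vowels: 2

2


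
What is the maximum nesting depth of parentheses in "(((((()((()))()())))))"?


Input: "(((((()((()))()())))))"
Tracking depth:
  Position 0 '(': depth becomes 1
  Position 1 '(': depth becomes 2
  Position 2 '(': depth becomes 3
  Position 3 '(': depth becomes 4
  Position 4 '(': depth becomes 5
  Position 5 '(': depth becomes 6
  Position 6 ')': depth becomes 5
  Position 7 '(': depth becomes 6
  Position 8 '(': depth becomes 7
  Position 9 '(': depth becomes 8
  Position 10 ')': depth becomes 7
  Position 11 ')': depth becomes 6
  Position 12 ')': depth becomes 5
  Position 13 '(': depth becomes 6
  Position 14 ')': depth becomes 5
  Position 15 '(': depth becomes 6
  Position 16 ')': depth becomes 5
  Position 17 ')': depth becomes 4
  Position 18 ')': depth becomes 3
  Position 19 ')': depth becomes 2
  Position 20 ')': depth becomes 1
  Position 21 ')': depth becomes 0
Maximum depth reached: 8

8


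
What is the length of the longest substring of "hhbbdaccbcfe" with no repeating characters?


Input: "hhbbdaccbcfe"
Sliding window (track last position of each char):
  Position 0 ('h'): window [0,0] length 1 -- new best
  Position 1 ('h'): repeat (last at 0), move window start to 1
  Position 1 ('h'): window [1,1] length 1
  Position 2 ('b'): window [1,2] length 2 -- new best
  Position 3 ('b'): repeat (last at 2), move window start to 3
  Position 3 ('b'): window [3,3] length 1
  Position 4 ('d'): window [3,4] length 2
  Position 5 ('a'): window [3,5] length 3 -- new best
  Position 6 ('c'): window [3,6] length 4 -- new best
  Position 7 ('c'): repeat (last at 6), move window start to 7
  Position 7 ('c'): window [7,7] length 1
  Position 8 ('b'): window [7,8] length 2
  Position 9 ('c'): repeat (last at 7), move window start to 8
  Position 9 ('c'): window [8,9] length 2
  Position 10 ('f'): window [8,10] length 3
  Position 11 ('e'): window [8,11] length 4
Longest substring with no repeats: "bdac" with length 4

4


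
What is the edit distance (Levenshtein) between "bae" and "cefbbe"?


Computing edit distance: "bae" -> "cefbbe"
DP table:
           c    e    f    b    b    e
      0    1    2    3    4    5    6
  b   1    1    2    3    3    4    5
  a   2    2    2    3    4    4    5
  e   3    3    2    3    4    5    4
Edit distance = dp[3][6] = 4

4


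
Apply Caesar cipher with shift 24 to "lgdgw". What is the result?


Caesar cipher: shift "lgdgw" by 24
  'l' (pos 11) + 24 = pos 9 = 'j'
  'g' (pos 6) + 24 = pos 4 = 'e'
  'd' (pos 3) + 24 = pos 1 = 'b'
  'g' (pos 6) + 24 = pos 4 = 'e'
  'w' (pos 22) + 24 = pos 20 = 'u'
Result: jebeu

jebeu


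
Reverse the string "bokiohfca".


Input: bokiohfca
Reading characters right to left:
  Position 8: 'a'
  Position 7: 'c'
  Position 6: 'f'
  Position 5: 'h'
  Position 4: 'o'
  Position 3: 'i'
  Position 2: 'k'
  Position 1: 'o'
  Position 0: 'b'
Reversed: acfhoikob

acfhoikob


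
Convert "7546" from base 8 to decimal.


Input: "7546" in base 8
Positional expansion:
  Digit '7' (value 7) x 8^3 = 3584
  Digit '5' (value 5) x 8^2 = 320
  Digit '4' (value 4) x 8^1 = 32
  Digit '6' (value 6) x 8^0 = 6
Sum = 3942

3942


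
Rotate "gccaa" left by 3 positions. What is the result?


Input: "gccaa", rotate left by 3
First 3 characters: "gcc"
Remaining characters: "aa"
Concatenate remaining + first: "aa" + "gcc" = "aagcc"

aagcc


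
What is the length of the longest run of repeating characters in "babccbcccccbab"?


Input: "babccbcccccbab"
Scanning for longest run:
  Position 1 ('a'): new char, reset run to 1
  Position 2 ('b'): new char, reset run to 1
  Position 3 ('c'): new char, reset run to 1
  Position 4 ('c'): continues run of 'c', length=2
  Position 5 ('b'): new char, reset run to 1
  Position 6 ('c'): new char, reset run to 1
  Position 7 ('c'): continues run of 'c', length=2
  Position 8 ('c'): continues run of 'c', length=3
  Position 9 ('c'): continues run of 'c', length=4
  Position 10 ('c'): continues run of 'c', length=5
  Position 11 ('b'): new char, reset run to 1
  Position 12 ('a'): new char, reset run to 1
  Position 13 ('b'): new char, reset run to 1
Longest run: 'c' with length 5

5


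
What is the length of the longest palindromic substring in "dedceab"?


Input: "dedceab"
Checking substrings for palindromes:
  [0:3] "ded" (len 3) => palindrome
Longest palindromic substring: "ded" with length 3

3


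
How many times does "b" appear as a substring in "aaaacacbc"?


Searching for "b" in "aaaacacbc"
Scanning each position:
  Position 0: "a" => no
  Position 1: "a" => no
  Position 2: "a" => no
  Position 3: "a" => no
  Position 4: "c" => no
  Position 5: "a" => no
  Position 6: "c" => no
  Position 7: "b" => MATCH
  Position 8: "c" => no
Total occurrences: 1

1


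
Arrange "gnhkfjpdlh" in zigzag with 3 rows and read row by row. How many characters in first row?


Zigzag "gnhkfjpdlh" into 3 rows:
Placing characters:
  'g' => row 0
  'n' => row 1
  'h' => row 2
  'k' => row 1
  'f' => row 0
  'j' => row 1
  'p' => row 2
  'd' => row 1
  'l' => row 0
  'h' => row 1
Rows:
  Row 0: "gfl"
  Row 1: "nkjdh"
  Row 2: "hp"
First row length: 3

3


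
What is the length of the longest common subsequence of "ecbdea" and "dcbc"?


LCS of "ecbdea" and "dcbc"
DP table:
           d    c    b    c
      0    0    0    0    0
  e   0    0    0    0    0
  c   0    0    1    1    1
  b   0    0    1    2    2
  d   0    1    1    2    2
  e   0    1    1    2    2
  a   0    1    1    2    2
LCS length = dp[6][4] = 2

2


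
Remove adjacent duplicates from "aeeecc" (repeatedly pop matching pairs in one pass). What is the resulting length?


Input: aeeecc
Stack-based adjacent duplicate removal:
  Read 'a': push. Stack: a
  Read 'e': push. Stack: ae
  Read 'e': matches stack top 'e' => pop. Stack: a
  Read 'e': push. Stack: ae
  Read 'c': push. Stack: aec
  Read 'c': matches stack top 'c' => pop. Stack: ae
Final stack: "ae" (length 2)

2


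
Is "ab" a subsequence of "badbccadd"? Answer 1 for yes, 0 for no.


Check if "ab" is a subsequence of "badbccadd"
Greedy scan:
  Position 0 ('b'): no match needed
  Position 1 ('a'): matches sub[0] = 'a'
  Position 2 ('d'): no match needed
  Position 3 ('b'): matches sub[1] = 'b'
  Position 4 ('c'): no match needed
  Position 5 ('c'): no match needed
  Position 6 ('a'): no match needed
  Position 7 ('d'): no match needed
  Position 8 ('d'): no match needed
All 2 characters matched => is a subsequence

1


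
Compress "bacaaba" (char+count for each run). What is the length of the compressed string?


Input: bacaaba
Runs:
  'b' x 1 => "b1"
  'a' x 1 => "a1"
  'c' x 1 => "c1"
  'a' x 2 => "a2"
  'b' x 1 => "b1"
  'a' x 1 => "a1"
Compressed: "b1a1c1a2b1a1"
Compressed length: 12

12


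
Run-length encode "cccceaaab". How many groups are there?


Input: cccceaaab
Scanning for consecutive runs:
  Group 1: 'c' x 4 (positions 0-3)
  Group 2: 'e' x 1 (positions 4-4)
  Group 3: 'a' x 3 (positions 5-7)
  Group 4: 'b' x 1 (positions 8-8)
Total groups: 4

4


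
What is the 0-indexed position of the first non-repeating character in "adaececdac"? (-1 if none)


Input: adaececdac
Character frequencies:
  'a': 3
  'c': 3
  'd': 2
  'e': 2
Scanning left to right for freq == 1:
  Position 0 ('a'): freq=3, skip
  Position 1 ('d'): freq=2, skip
  Position 2 ('a'): freq=3, skip
  Position 3 ('e'): freq=2, skip
  Position 4 ('c'): freq=3, skip
  Position 5 ('e'): freq=2, skip
  Position 6 ('c'): freq=3, skip
  Position 7 ('d'): freq=2, skip
  Position 8 ('a'): freq=3, skip
  Position 9 ('c'): freq=3, skip
  No unique character found => answer = -1

-1


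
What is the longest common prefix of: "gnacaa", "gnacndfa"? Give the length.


Words: gnacaa, gnacndfa
  Position 0: all 'g' => match
  Position 1: all 'n' => match
  Position 2: all 'a' => match
  Position 3: all 'c' => match
  Position 4: ('a', 'n') => mismatch, stop
LCP = "gnac" (length 4)

4


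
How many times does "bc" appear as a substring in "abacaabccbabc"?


Searching for "bc" in "abacaabccbabc"
Scanning each position:
  Position 0: "ab" => no
  Position 1: "ba" => no
  Position 2: "ac" => no
  Position 3: "ca" => no
  Position 4: "aa" => no
  Position 5: "ab" => no
  Position 6: "bc" => MATCH
  Position 7: "cc" => no
  Position 8: "cb" => no
  Position 9: "ba" => no
  Position 10: "ab" => no
  Position 11: "bc" => MATCH
Total occurrences: 2

2


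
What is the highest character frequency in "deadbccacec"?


Input: deadbccacec
Character counts:
  'a': 2
  'b': 1
  'c': 4
  'd': 2
  'e': 2
Maximum frequency: 4

4


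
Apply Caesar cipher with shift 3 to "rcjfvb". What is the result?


Caesar cipher: shift "rcjfvb" by 3
  'r' (pos 17) + 3 = pos 20 = 'u'
  'c' (pos 2) + 3 = pos 5 = 'f'
  'j' (pos 9) + 3 = pos 12 = 'm'
  'f' (pos 5) + 3 = pos 8 = 'i'
  'v' (pos 21) + 3 = pos 24 = 'y'
  'b' (pos 1) + 3 = pos 4 = 'e'
Result: ufmiye

ufmiye


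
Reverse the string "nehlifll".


Input: nehlifll
Reading characters right to left:
  Position 7: 'l'
  Position 6: 'l'
  Position 5: 'f'
  Position 4: 'i'
  Position 3: 'l'
  Position 2: 'h'
  Position 1: 'e'
  Position 0: 'n'
Reversed: llfilhen

llfilhen


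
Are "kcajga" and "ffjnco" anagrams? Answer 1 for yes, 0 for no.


Strings: "kcajga", "ffjnco"
Sorted first:  aacgjk
Sorted second: cffjno
Differ at position 0: 'a' vs 'c' => not anagrams

0


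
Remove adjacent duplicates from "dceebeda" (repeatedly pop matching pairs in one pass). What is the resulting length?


Input: dceebeda
Stack-based adjacent duplicate removal:
  Read 'd': push. Stack: d
  Read 'c': push. Stack: dc
  Read 'e': push. Stack: dce
  Read 'e': matches stack top 'e' => pop. Stack: dc
  Read 'b': push. Stack: dcb
  Read 'e': push. Stack: dcbe
  Read 'd': push. Stack: dcbed
  Read 'a': push. Stack: dcbeda
Final stack: "dcbeda" (length 6)

6


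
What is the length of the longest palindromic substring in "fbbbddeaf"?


Input: "fbbbddeaf"
Checking substrings for palindromes:
  [1:4] "bbb" (len 3) => palindrome
  [1:3] "bb" (len 2) => palindrome
  [2:4] "bb" (len 2) => palindrome
  [4:6] "dd" (len 2) => palindrome
Longest palindromic substring: "bbb" with length 3

3


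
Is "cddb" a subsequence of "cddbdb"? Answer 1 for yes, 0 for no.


Check if "cddb" is a subsequence of "cddbdb"
Greedy scan:
  Position 0 ('c'): matches sub[0] = 'c'
  Position 1 ('d'): matches sub[1] = 'd'
  Position 2 ('d'): matches sub[2] = 'd'
  Position 3 ('b'): matches sub[3] = 'b'
  Position 4 ('d'): no match needed
  Position 5 ('b'): no match needed
All 4 characters matched => is a subsequence

1


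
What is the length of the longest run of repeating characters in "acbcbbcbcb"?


Input: "acbcbbcbcb"
Scanning for longest run:
  Position 1 ('c'): new char, reset run to 1
  Position 2 ('b'): new char, reset run to 1
  Position 3 ('c'): new char, reset run to 1
  Position 4 ('b'): new char, reset run to 1
  Position 5 ('b'): continues run of 'b', length=2
  Position 6 ('c'): new char, reset run to 1
  Position 7 ('b'): new char, reset run to 1
  Position 8 ('c'): new char, reset run to 1
  Position 9 ('b'): new char, reset run to 1
Longest run: 'b' with length 2

2


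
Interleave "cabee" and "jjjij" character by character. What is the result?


Interleaving "cabee" and "jjjij":
  Position 0: 'c' from first, 'j' from second => "cj"
  Position 1: 'a' from first, 'j' from second => "aj"
  Position 2: 'b' from first, 'j' from second => "bj"
  Position 3: 'e' from first, 'i' from second => "ei"
  Position 4: 'e' from first, 'j' from second => "ej"
Result: cjajbjeiej

cjajbjeiej


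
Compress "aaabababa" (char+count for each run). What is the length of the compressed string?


Input: aaabababa
Runs:
  'a' x 3 => "a3"
  'b' x 1 => "b1"
  'a' x 1 => "a1"
  'b' x 1 => "b1"
  'a' x 1 => "a1"
  'b' x 1 => "b1"
  'a' x 1 => "a1"
Compressed: "a3b1a1b1a1b1a1"
Compressed length: 14

14


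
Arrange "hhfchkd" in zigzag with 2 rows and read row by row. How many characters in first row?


Zigzag "hhfchkd" into 2 rows:
Placing characters:
  'h' => row 0
  'h' => row 1
  'f' => row 0
  'c' => row 1
  'h' => row 0
  'k' => row 1
  'd' => row 0
Rows:
  Row 0: "hfhd"
  Row 1: "hck"
First row length: 4

4


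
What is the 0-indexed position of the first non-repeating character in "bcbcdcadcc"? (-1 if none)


Input: bcbcdcadcc
Character frequencies:
  'a': 1
  'b': 2
  'c': 5
  'd': 2
Scanning left to right for freq == 1:
  Position 0 ('b'): freq=2, skip
  Position 1 ('c'): freq=5, skip
  Position 2 ('b'): freq=2, skip
  Position 3 ('c'): freq=5, skip
  Position 4 ('d'): freq=2, skip
  Position 5 ('c'): freq=5, skip
  Position 6 ('a'): unique! => answer = 6

6


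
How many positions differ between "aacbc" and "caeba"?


Comparing "aacbc" and "caeba" position by position:
  Position 0: 'a' vs 'c' => DIFFER
  Position 1: 'a' vs 'a' => same
  Position 2: 'c' vs 'e' => DIFFER
  Position 3: 'b' vs 'b' => same
  Position 4: 'c' vs 'a' => DIFFER
Positions that differ: 3

3


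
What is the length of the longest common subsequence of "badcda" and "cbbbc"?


LCS of "badcda" and "cbbbc"
DP table:
           c    b    b    b    c
      0    0    0    0    0    0
  b   0    0    1    1    1    1
  a   0    0    1    1    1    1
  d   0    0    1    1    1    1
  c   0    1    1    1    1    2
  d   0    1    1    1    1    2
  a   0    1    1    1    1    2
LCS length = dp[6][5] = 2

2


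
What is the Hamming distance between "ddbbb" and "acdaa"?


Comparing "ddbbb" and "acdaa" position by position:
  Position 0: 'd' vs 'a' => differ
  Position 1: 'd' vs 'c' => differ
  Position 2: 'b' vs 'd' => differ
  Position 3: 'b' vs 'a' => differ
  Position 4: 'b' vs 'a' => differ
Total differences (Hamming distance): 5

5


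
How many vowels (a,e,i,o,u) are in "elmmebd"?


Input: elmmebd
Checking each character:
  'e' at position 0: vowel (running total: 1)
  'l' at position 1: consonant
  'm' at position 2: consonant
  'm' at position 3: consonant
  'e' at position 4: vowel (running total: 2)
  'b' at position 5: consonant
  'd' at position 6: consonant
Total vowels: 2

2


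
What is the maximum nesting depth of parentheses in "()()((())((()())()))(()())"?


Input: "()()((())((()())()))(()())"
Tracking depth:
  Position 0 '(': depth becomes 1
  Position 1 ')': depth becomes 0
  Position 2 '(': depth becomes 1
  Position 3 ')': depth becomes 0
  Position 4 '(': depth becomes 1
  Position 5 '(': depth becomes 2
  Position 6 '(': depth becomes 3
  Position 7 ')': depth becomes 2
  Position 8 ')': depth becomes 1
  Position 9 '(': depth becomes 2
  Position 10 '(': depth becomes 3
  Position 11 '(': depth becomes 4
  Position 12 ')': depth becomes 3
  Position 13 '(': depth becomes 4
  Position 14 ')': depth becomes 3
  Position 15 ')': depth becomes 2
  Position 16 '(': depth becomes 3
  Position 17 ')': depth becomes 2
  Position 18 ')': depth becomes 1
  Position 19 ')': depth becomes 0
  Position 20 '(': depth becomes 1
  Position 21 '(': depth becomes 2
  Position 22 ')': depth becomes 1
  Position 23 '(': depth becomes 2
  Position 24 ')': depth becomes 1
  Position 25 ')': depth becomes 0
Maximum depth reached: 4

4


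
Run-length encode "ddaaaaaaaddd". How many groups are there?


Input: ddaaaaaaaddd
Scanning for consecutive runs:
  Group 1: 'd' x 2 (positions 0-1)
  Group 2: 'a' x 7 (positions 2-8)
  Group 3: 'd' x 3 (positions 9-11)
Total groups: 3

3


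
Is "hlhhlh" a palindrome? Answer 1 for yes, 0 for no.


Input: hlhhlh
Reversed: hlhhlh
  Compare pos 0 ('h') with pos 5 ('h'): match
  Compare pos 1 ('l') with pos 4 ('l'): match
  Compare pos 2 ('h') with pos 3 ('h'): match
Result: palindrome

1


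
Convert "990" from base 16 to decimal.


Input: "990" in base 16
Positional expansion:
  Digit '9' (value 9) x 16^2 = 2304
  Digit '9' (value 9) x 16^1 = 144
  Digit '0' (value 0) x 16^0 = 0
Sum = 2448

2448


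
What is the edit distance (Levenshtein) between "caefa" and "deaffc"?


Computing edit distance: "caefa" -> "deaffc"
DP table:
           d    e    a    f    f    c
      0    1    2    3    4    5    6
  c   1    1    2    3    4    5    5
  a   2    2    2    2    3    4    5
  e   3    3    2    3    3    4    5
  f   4    4    3    3    3    3    4
  a   5    5    4    3    4    4    4
Edit distance = dp[5][6] = 4

4


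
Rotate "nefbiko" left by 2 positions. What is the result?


Input: "nefbiko", rotate left by 2
First 2 characters: "ne"
Remaining characters: "fbiko"
Concatenate remaining + first: "fbiko" + "ne" = "fbikone"

fbikone


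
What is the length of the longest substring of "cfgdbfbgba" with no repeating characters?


Input: "cfgdbfbgba"
Sliding window (track last position of each char):
  Position 0 ('c'): window [0,0] length 1 -- new best
  Position 1 ('f'): window [0,1] length 2 -- new best
  Position 2 ('g'): window [0,2] length 3 -- new best
  Position 3 ('d'): window [0,3] length 4 -- new best
  Position 4 ('b'): window [0,4] length 5 -- new best
  Position 5 ('f'): repeat (last at 1), move window start to 2
  Position 5 ('f'): window [2,5] length 4
  Position 6 ('b'): repeat (last at 4), move window start to 5
  Position 6 ('b'): window [5,6] length 2
  Position 7 ('g'): window [5,7] length 3
  Position 8 ('b'): repeat (last at 6), move window start to 7
  Position 8 ('b'): window [7,8] length 2
  Position 9 ('a'): window [7,9] length 3
Longest substring with no repeats: "cfgdb" with length 5

5


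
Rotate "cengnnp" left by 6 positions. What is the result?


Input: "cengnnp", rotate left by 6
First 6 characters: "cengnn"
Remaining characters: "p"
Concatenate remaining + first: "p" + "cengnn" = "pcengnn"

pcengnn


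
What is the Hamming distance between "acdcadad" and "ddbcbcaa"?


Comparing "acdcadad" and "ddbcbcaa" position by position:
  Position 0: 'a' vs 'd' => differ
  Position 1: 'c' vs 'd' => differ
  Position 2: 'd' vs 'b' => differ
  Position 3: 'c' vs 'c' => same
  Position 4: 'a' vs 'b' => differ
  Position 5: 'd' vs 'c' => differ
  Position 6: 'a' vs 'a' => same
  Position 7: 'd' vs 'a' => differ
Total differences (Hamming distance): 6

6


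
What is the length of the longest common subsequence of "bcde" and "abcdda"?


LCS of "bcde" and "abcdda"
DP table:
           a    b    c    d    d    a
      0    0    0    0    0    0    0
  b   0    0    1    1    1    1    1
  c   0    0    1    2    2    2    2
  d   0    0    1    2    3    3    3
  e   0    0    1    2    3    3    3
LCS length = dp[4][6] = 3

3


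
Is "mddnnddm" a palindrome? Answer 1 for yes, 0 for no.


Input: mddnnddm
Reversed: mddnnddm
  Compare pos 0 ('m') with pos 7 ('m'): match
  Compare pos 1 ('d') with pos 6 ('d'): match
  Compare pos 2 ('d') with pos 5 ('d'): match
  Compare pos 3 ('n') with pos 4 ('n'): match
Result: palindrome

1


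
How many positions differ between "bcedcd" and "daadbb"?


Comparing "bcedcd" and "daadbb" position by position:
  Position 0: 'b' vs 'd' => DIFFER
  Position 1: 'c' vs 'a' => DIFFER
  Position 2: 'e' vs 'a' => DIFFER
  Position 3: 'd' vs 'd' => same
  Position 4: 'c' vs 'b' => DIFFER
  Position 5: 'd' vs 'b' => DIFFER
Positions that differ: 5

5


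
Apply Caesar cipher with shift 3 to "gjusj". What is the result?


Caesar cipher: shift "gjusj" by 3
  'g' (pos 6) + 3 = pos 9 = 'j'
  'j' (pos 9) + 3 = pos 12 = 'm'
  'u' (pos 20) + 3 = pos 23 = 'x'
  's' (pos 18) + 3 = pos 21 = 'v'
  'j' (pos 9) + 3 = pos 12 = 'm'
Result: jmxvm

jmxvm


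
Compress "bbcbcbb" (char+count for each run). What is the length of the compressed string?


Input: bbcbcbb
Runs:
  'b' x 2 => "b2"
  'c' x 1 => "c1"
  'b' x 1 => "b1"
  'c' x 1 => "c1"
  'b' x 2 => "b2"
Compressed: "b2c1b1c1b2"
Compressed length: 10

10


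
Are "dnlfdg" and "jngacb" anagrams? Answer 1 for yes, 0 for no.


Strings: "dnlfdg", "jngacb"
Sorted first:  ddfgln
Sorted second: abcgjn
Differ at position 0: 'd' vs 'a' => not anagrams

0


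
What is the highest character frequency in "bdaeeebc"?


Input: bdaeeebc
Character counts:
  'a': 1
  'b': 2
  'c': 1
  'd': 1
  'e': 3
Maximum frequency: 3

3


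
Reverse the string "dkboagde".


Input: dkboagde
Reading characters right to left:
  Position 7: 'e'
  Position 6: 'd'
  Position 5: 'g'
  Position 4: 'a'
  Position 3: 'o'
  Position 2: 'b'
  Position 1: 'k'
  Position 0: 'd'
Reversed: edgaobkd

edgaobkd


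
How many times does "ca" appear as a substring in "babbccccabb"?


Searching for "ca" in "babbccccabb"
Scanning each position:
  Position 0: "ba" => no
  Position 1: "ab" => no
  Position 2: "bb" => no
  Position 3: "bc" => no
  Position 4: "cc" => no
  Position 5: "cc" => no
  Position 6: "cc" => no
  Position 7: "ca" => MATCH
  Position 8: "ab" => no
  Position 9: "bb" => no
Total occurrences: 1

1


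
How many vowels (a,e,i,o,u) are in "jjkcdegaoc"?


Input: jjkcdegaoc
Checking each character:
  'j' at position 0: consonant
  'j' at position 1: consonant
  'k' at position 2: consonant
  'c' at position 3: consonant
  'd' at position 4: consonant
  'e' at position 5: vowel (running total: 1)
  'g' at position 6: consonant
  'a' at position 7: vowel (running total: 2)
  'o' at position 8: vowel (running total: 3)
  'c' at position 9: consonant
Total vowels: 3

3


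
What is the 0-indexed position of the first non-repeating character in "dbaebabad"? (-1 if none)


Input: dbaebabad
Character frequencies:
  'a': 3
  'b': 3
  'd': 2
  'e': 1
Scanning left to right for freq == 1:
  Position 0 ('d'): freq=2, skip
  Position 1 ('b'): freq=3, skip
  Position 2 ('a'): freq=3, skip
  Position 3 ('e'): unique! => answer = 3

3
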